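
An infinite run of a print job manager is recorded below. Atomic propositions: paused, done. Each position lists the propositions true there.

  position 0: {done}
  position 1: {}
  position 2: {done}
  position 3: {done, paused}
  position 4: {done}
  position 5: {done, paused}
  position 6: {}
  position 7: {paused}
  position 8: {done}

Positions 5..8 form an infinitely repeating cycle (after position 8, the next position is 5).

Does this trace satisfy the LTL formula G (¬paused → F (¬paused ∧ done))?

Yes

¬paused → F (¬paused ∧ done) holds at every position 0..8, and those are all positions ever visited, so G (¬paused → F (¬paused ∧ done)) holds.
Positions where ¬paused holds: 0, 1, 2, 4, 6, 8.
Check F (¬paused ∧ done) at each: 0→ok, 1→ok, 2→ok, 4→ok, 6→ok, 8→ok.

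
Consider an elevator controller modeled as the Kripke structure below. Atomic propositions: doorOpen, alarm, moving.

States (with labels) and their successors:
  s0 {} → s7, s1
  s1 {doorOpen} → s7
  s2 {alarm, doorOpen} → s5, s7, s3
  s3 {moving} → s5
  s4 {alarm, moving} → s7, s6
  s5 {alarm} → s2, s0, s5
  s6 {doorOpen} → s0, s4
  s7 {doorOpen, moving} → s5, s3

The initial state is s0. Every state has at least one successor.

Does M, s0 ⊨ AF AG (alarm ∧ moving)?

States satisfying AG (alarm ∧ moving): ∅.
States satisfying AF AG (alarm ∧ moving): ∅.
There is a path from s0 along which AG (alarm ∧ moving) never holds.
s0 ∉ Sat(AF AG (alarm ∧ moving)).

Violated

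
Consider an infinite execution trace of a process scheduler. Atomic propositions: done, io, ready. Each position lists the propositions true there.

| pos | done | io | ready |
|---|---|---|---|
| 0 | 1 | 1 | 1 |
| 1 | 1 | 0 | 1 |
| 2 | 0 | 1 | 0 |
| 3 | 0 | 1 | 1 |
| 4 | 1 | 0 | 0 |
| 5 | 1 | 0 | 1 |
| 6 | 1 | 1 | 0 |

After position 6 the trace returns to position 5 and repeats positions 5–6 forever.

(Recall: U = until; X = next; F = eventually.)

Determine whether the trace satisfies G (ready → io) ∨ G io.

Violated

ready → io must hold at every position from 0 onward. It fails at position 1, so G (ready → io) is false.
Positions where ready holds: 0, 1, 3, 5.
Check io at each: 0→ok, 1→fails, 3→ok, 5→fails.
io must hold at every position from 0 onward. It fails at position 1, so G io is false.
At position 0: G (ready → io) is false; G io is false; so G (ready → io) ∨ G io is false.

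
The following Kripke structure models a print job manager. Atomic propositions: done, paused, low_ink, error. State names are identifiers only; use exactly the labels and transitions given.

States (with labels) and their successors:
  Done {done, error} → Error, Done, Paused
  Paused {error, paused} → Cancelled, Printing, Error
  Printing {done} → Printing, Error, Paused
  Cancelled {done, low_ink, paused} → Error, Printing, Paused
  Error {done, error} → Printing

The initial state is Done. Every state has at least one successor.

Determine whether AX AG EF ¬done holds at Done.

States satisfying AG EF ¬done: {Done, Paused, Printing, Cancelled, Error}.
States satisfying AX AG EF ¬done: {Done, Paused, Printing, Cancelled, Error}.
Done ∈ Sat(AX AG EF ¬done).

Holds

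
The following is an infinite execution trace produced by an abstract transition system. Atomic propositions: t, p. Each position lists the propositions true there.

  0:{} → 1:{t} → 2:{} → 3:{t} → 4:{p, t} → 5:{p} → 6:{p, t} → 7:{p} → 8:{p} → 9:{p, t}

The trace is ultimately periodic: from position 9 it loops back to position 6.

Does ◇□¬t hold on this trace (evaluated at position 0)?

Does not hold

□¬t is false at every position 0..9, so it never becomes true and ◇□¬t fails.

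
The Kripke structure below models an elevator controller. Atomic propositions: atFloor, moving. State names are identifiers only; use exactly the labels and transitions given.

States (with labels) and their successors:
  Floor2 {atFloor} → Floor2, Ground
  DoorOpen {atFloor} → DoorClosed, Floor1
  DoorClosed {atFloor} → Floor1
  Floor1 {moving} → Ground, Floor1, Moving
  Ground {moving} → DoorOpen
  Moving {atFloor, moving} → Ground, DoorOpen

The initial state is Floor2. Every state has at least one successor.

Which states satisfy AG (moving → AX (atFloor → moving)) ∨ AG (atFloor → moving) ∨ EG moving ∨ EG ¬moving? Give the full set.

{Floor2, Floor1}

States satisfying moving → AX (atFloor → moving): {Floor2, DoorOpen, DoorClosed, Floor1}.
States satisfying AG (moving → AX (atFloor → moving)): ∅.
States satisfying atFloor → moving: {Floor1, Ground, Moving}.
States satisfying AG (atFloor → moving): ∅.
States satisfying moving: {Floor1, Ground, Moving}.
States satisfying EG moving: {Floor1}.
States satisfying ¬moving: {Floor2, DoorOpen, DoorClosed}.
States satisfying EG ¬moving: {Floor2}.
States satisfying EG moving ∨ EG ¬moving: {Floor2, Floor1}.
States satisfying AG (moving → AX (atFloor → moving)) ∨ AG (atFloor → moving) ∨ EG moving ∨ EG ¬moving: {Floor2, Floor1}.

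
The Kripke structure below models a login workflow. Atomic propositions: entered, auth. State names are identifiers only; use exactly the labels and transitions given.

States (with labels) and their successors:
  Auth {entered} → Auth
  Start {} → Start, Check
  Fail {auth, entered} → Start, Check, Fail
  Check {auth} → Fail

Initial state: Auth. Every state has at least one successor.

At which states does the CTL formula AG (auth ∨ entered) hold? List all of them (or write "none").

{Auth}

States satisfying auth ∨ entered: {Auth, Fail, Check}.
States satisfying AG (auth ∨ entered): {Auth}.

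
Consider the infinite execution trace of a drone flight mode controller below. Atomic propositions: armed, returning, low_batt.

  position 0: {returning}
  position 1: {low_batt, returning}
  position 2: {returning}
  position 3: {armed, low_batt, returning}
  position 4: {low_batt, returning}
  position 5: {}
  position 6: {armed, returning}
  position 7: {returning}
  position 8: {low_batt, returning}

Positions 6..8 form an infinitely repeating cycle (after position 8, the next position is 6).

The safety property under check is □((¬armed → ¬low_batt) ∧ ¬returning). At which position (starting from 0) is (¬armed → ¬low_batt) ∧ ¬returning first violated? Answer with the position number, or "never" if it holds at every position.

0

At position 0 the labels are {returning}, so (¬armed → ¬low_batt) ∧ ¬returning is false there. This is the first violation.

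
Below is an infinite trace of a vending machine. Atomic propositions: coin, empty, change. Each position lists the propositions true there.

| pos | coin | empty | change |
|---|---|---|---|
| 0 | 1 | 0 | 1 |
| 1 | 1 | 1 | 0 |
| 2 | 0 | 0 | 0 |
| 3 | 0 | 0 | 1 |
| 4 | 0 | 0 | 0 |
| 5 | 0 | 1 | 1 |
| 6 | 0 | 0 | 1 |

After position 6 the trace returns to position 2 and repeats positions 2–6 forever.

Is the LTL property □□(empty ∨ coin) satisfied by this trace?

□(empty ∨ coin) must hold at every position from 0 onward. It fails at position 0, so □□(empty ∨ coin) is false.

Violated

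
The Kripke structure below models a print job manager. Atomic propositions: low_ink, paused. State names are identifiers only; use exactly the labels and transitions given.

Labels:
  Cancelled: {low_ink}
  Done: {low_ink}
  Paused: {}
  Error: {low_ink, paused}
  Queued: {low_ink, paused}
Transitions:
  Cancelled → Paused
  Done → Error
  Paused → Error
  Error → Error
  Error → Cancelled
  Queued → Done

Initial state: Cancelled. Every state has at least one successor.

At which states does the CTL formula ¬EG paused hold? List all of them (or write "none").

{Cancelled, Done, Paused, Queued}

States satisfying paused: {Error, Queued}.
States satisfying EG paused: {Error}.
States satisfying ¬EG paused: {Cancelled, Done, Paused, Queued}.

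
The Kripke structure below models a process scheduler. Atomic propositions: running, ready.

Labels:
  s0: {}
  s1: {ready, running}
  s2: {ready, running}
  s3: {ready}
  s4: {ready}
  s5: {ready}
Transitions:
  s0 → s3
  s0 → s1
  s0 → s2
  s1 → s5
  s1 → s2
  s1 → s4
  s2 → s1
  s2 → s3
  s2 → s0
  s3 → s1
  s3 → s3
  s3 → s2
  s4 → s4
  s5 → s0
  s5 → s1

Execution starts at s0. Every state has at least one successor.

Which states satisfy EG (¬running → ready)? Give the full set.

States satisfying ¬running → ready: {s1, s2, s3, s4, s5}.
States satisfying EG (¬running → ready): {s1, s2, s3, s4, s5}.

{s1, s2, s3, s4, s5}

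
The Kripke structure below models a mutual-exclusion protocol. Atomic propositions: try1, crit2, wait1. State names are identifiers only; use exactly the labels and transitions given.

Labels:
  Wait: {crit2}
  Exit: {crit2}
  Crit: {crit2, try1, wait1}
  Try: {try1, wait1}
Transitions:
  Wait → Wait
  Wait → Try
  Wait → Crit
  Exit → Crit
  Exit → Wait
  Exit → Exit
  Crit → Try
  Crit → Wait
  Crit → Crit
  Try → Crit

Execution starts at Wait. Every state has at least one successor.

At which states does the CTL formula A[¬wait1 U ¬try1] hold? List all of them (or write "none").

States satisfying ¬wait1: {Wait, Exit}.
States satisfying ¬try1: {Wait, Exit}.
States satisfying A[¬wait1 U ¬try1]: {Wait, Exit}.

{Wait, Exit}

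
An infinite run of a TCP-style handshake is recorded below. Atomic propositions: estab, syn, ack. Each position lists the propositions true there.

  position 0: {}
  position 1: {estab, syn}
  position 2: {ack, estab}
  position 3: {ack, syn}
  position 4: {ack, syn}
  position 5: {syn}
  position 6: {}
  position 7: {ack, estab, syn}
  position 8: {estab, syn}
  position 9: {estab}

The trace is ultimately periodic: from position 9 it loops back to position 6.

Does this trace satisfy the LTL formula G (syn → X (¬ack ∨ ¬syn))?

syn → X (¬ack ∨ ¬syn) must hold at every position from 0 onward. It fails at position 3, so G (syn → X (¬ack ∨ ¬syn)) is false.
Positions where syn holds: 1, 3, 4, 5, 7, 8.
Check X (¬ack ∨ ¬syn) at each: 1→ok, 3→fails, 4→ok, 5→ok, 7→ok, 8→ok.

Does not hold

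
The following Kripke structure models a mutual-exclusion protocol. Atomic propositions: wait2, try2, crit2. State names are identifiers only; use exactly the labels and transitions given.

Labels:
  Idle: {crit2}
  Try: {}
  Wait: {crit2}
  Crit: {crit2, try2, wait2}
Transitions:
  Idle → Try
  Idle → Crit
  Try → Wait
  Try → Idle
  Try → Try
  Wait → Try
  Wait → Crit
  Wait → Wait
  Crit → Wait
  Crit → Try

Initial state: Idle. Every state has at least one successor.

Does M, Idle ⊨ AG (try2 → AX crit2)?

Violated

States satisfying try2 → AX crit2: {Idle, Try, Wait}.
States satisfying AG (try2 → AX crit2): ∅.
Crit is reachable from Idle and violates try2 → AX crit2, so AG fails at Idle.
Idle ∉ Sat(AG (try2 → AX crit2)).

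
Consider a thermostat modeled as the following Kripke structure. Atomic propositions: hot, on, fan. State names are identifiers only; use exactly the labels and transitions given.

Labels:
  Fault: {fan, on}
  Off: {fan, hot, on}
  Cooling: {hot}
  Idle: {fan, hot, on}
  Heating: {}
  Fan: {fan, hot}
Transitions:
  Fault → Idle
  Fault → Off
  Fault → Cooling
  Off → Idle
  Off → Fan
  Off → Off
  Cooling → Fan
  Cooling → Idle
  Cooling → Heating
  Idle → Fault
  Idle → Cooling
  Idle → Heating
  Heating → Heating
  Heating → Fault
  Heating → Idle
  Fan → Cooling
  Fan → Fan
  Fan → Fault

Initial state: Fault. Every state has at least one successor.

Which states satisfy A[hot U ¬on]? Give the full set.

{Cooling, Heating, Fan}

States satisfying hot: {Off, Cooling, Idle, Fan}.
States satisfying ¬on: {Cooling, Heating, Fan}.
States satisfying A[hot U ¬on]: {Cooling, Heating, Fan}.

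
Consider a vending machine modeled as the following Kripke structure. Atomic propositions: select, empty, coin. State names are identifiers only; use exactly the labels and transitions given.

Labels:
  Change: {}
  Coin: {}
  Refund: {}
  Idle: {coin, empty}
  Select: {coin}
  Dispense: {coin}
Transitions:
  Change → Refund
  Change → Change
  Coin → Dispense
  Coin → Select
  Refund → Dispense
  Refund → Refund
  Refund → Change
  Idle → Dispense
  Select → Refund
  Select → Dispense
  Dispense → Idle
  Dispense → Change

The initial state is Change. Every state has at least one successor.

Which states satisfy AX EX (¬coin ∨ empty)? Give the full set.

{Change, Coin, Refund, Idle, Select}

States satisfying EX (¬coin ∨ empty): {Change, Refund, Select, Dispense}.
States satisfying AX EX (¬coin ∨ empty): {Change, Coin, Refund, Idle, Select}.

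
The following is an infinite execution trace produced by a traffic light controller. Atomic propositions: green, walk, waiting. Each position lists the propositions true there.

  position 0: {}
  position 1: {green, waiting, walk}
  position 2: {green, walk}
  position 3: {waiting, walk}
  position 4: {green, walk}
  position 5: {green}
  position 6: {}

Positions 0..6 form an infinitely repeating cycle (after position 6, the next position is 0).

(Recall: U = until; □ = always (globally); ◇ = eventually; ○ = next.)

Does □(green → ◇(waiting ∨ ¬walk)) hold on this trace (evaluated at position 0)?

Holds

green → ◇(waiting ∨ ¬walk) holds at every position 0..6, and those are all positions ever visited, so □(green → ◇(waiting ∨ ¬walk)) holds.
Positions where green holds: 1, 2, 4, 5.
Check ◇(waiting ∨ ¬walk) at each: 1→ok, 2→ok, 4→ok, 5→ok.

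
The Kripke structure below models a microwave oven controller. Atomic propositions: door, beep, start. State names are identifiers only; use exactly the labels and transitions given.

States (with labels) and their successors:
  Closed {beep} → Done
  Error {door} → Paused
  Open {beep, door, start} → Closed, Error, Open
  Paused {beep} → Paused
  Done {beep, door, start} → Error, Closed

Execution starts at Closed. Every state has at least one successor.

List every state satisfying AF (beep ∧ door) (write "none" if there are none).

States satisfying beep ∧ door: {Open, Done}.
States satisfying AF (beep ∧ door): {Closed, Open, Done}.

{Closed, Open, Done}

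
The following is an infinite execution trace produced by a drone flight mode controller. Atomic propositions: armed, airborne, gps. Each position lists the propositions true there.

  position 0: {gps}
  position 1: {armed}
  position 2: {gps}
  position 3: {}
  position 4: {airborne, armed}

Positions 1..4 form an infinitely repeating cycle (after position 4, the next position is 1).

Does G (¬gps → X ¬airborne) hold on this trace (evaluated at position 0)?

Violated

¬gps → X ¬airborne must hold at every position from 0 onward. It fails at position 3, so G (¬gps → X ¬airborne) is false.
Positions where ¬gps holds: 1, 3, 4.
Check X ¬airborne at each: 1→ok, 3→fails, 4→ok.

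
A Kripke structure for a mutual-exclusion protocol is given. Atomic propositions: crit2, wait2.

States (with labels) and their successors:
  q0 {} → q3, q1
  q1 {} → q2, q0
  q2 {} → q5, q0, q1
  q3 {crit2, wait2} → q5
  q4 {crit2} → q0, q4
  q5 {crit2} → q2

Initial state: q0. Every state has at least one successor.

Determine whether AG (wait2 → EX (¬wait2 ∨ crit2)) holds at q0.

States satisfying wait2 → EX (¬wait2 ∨ crit2): {q0, q1, q2, q3, q4, q5}.
States satisfying AG (wait2 → EX (¬wait2 ∨ crit2)): {q0, q1, q2, q3, q4, q5}.
Every state reachable from q0 satisfies wait2 → EX (¬wait2 ∨ crit2).
q0 ∈ Sat(AG (wait2 → EX (¬wait2 ∨ crit2))).

Satisfied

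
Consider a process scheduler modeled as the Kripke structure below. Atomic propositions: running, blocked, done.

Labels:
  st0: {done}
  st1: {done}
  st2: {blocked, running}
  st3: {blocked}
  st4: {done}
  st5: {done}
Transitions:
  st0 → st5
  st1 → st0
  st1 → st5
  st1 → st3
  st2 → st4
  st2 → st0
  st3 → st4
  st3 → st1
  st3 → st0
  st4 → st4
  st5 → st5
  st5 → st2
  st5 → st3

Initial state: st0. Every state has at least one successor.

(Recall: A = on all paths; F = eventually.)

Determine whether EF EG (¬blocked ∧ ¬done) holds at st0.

States satisfying EG (¬blocked ∧ ¬done): ∅.
States satisfying EF EG (¬blocked ∧ ¬done): ∅.
No suitable path/successor from st0 witnesses the formula.
st0 ∉ Sat(EF EG (¬blocked ∧ ¬done)).

No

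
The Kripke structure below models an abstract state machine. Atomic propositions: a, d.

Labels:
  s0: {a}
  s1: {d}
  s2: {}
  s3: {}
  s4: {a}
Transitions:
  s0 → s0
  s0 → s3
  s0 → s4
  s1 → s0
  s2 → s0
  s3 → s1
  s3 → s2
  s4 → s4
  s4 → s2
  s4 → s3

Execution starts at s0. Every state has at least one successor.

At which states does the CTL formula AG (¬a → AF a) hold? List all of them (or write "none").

States satisfying ¬a → AF a: {s0, s1, s2, s3, s4}.
States satisfying AG (¬a → AF a): {s0, s1, s2, s3, s4}.

{s0, s1, s2, s3, s4}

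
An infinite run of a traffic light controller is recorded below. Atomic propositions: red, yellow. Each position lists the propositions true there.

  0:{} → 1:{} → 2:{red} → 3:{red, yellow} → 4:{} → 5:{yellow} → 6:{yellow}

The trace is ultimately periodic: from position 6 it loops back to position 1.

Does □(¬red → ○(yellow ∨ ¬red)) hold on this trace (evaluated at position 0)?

Violated

¬red → ○(yellow ∨ ¬red) must hold at every position from 0 onward. It fails at position 1, so □(¬red → ○(yellow ∨ ¬red)) is false.
Positions where ¬red holds: 0, 1, 4, 5, 6.
Check ○(yellow ∨ ¬red) at each: 0→ok, 1→fails, 4→ok, 5→ok, 6→ok.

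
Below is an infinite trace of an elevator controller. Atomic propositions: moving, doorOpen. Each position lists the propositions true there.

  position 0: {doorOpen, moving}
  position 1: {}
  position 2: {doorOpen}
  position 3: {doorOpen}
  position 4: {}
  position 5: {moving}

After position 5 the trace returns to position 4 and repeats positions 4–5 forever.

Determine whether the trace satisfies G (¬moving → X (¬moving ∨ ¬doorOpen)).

¬moving → X (¬moving ∨ ¬doorOpen) holds at every position 0..5, and those are all positions ever visited, so G (¬moving → X (¬moving ∨ ¬doorOpen)) holds.
Positions where ¬moving holds: 1, 2, 3, 4.
Check X (¬moving ∨ ¬doorOpen) at each: 1→ok, 2→ok, 3→ok, 4→ok.

Holds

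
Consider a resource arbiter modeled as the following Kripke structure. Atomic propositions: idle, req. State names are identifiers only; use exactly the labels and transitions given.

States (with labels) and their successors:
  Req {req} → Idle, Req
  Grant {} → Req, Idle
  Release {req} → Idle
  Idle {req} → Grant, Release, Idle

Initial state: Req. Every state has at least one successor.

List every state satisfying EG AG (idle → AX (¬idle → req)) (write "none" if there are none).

{Req, Grant, Release, Idle}

States satisfying AG (idle → AX (¬idle → req)): {Req, Grant, Release, Idle}.
States satisfying EG AG (idle → AX (¬idle → req)): {Req, Grant, Release, Idle}.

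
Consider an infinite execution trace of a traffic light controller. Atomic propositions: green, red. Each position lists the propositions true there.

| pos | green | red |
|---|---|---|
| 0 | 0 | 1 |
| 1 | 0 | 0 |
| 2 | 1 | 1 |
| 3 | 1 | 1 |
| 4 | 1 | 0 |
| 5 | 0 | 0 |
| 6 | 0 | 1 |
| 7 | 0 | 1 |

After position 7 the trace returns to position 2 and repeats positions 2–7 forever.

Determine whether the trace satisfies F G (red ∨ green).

G (red ∨ green) is false at every position 0..7, so it never becomes true and F G (red ∨ green) fails.

Violated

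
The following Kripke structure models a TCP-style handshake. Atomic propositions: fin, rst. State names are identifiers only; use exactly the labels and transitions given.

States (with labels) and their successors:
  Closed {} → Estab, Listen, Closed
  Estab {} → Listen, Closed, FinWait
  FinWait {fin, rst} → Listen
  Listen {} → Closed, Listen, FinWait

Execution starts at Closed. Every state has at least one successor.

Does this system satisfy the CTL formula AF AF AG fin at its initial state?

States satisfying AF AG fin: ∅.
States satisfying AF AF AG fin: ∅.
There is a path from Closed along which AF AG fin never holds.
Closed ∉ Sat(AF AF AG fin).

Does not hold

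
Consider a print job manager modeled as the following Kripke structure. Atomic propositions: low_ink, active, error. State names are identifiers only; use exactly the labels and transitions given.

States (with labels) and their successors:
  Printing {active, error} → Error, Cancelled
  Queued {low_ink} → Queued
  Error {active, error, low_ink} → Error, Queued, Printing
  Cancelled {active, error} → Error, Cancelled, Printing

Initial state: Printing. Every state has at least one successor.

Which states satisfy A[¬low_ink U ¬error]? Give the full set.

{Queued}

States satisfying ¬low_ink: {Printing, Cancelled}.
States satisfying ¬error: {Queued}.
States satisfying A[¬low_ink U ¬error]: {Queued}.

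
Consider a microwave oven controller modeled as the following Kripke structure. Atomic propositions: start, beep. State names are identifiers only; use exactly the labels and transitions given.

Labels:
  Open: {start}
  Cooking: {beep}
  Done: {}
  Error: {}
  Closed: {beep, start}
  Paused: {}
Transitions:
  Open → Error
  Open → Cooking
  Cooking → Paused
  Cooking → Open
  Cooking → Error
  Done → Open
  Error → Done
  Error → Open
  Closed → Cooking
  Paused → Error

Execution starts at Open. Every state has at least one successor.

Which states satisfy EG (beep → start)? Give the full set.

States satisfying beep → start: {Open, Done, Error, Closed, Paused}.
States satisfying EG (beep → start): {Open, Done, Error, Paused}.

{Open, Done, Error, Paused}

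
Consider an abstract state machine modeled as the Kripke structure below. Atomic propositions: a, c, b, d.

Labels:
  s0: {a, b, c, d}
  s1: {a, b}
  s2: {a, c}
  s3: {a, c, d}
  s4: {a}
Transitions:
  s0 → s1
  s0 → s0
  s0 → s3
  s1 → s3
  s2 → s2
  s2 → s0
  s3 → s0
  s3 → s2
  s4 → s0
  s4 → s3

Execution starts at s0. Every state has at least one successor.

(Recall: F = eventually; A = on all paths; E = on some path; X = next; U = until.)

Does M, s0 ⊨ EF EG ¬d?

States satisfying EG ¬d: {s2}.
States satisfying EF EG ¬d: {s0, s1, s2, s3, s4}.
Some path from s0 reaches a state where EG ¬d holds.
s0 ∈ Sat(EF EG ¬d).

Satisfied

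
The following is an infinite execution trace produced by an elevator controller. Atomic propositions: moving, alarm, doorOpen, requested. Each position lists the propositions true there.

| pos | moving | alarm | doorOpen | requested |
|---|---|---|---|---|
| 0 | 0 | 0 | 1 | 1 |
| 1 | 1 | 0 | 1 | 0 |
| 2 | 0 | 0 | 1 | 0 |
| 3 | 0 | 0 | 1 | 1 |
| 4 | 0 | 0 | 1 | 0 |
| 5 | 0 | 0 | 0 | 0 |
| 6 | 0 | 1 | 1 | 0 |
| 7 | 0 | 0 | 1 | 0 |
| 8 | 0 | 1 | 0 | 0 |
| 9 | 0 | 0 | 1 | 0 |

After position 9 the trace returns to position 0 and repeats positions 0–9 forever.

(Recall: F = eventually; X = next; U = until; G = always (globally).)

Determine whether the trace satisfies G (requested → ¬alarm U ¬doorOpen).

requested → ¬alarm U ¬doorOpen holds at every position 0..9, and those are all positions ever visited, so G (requested → ¬alarm U ¬doorOpen) holds.
Positions where requested holds: 0, 3.
Check ¬alarm U ¬doorOpen at each: 0→ok, 3→ok.

Yes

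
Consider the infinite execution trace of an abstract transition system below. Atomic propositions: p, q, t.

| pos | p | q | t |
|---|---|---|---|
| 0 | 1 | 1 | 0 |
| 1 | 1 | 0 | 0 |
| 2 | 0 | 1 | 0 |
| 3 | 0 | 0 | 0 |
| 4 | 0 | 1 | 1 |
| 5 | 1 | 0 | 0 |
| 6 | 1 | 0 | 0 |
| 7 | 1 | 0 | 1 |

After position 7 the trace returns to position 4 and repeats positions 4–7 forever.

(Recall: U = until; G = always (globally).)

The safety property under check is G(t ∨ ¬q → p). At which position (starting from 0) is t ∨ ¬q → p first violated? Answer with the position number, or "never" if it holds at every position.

Check t ∨ ¬q → p at each position in order: 0 ✓, 1 ✓, 2 ✓.
At position 3 the labels are {}, so t ∨ ¬q → p is false there. This is the first violation.

3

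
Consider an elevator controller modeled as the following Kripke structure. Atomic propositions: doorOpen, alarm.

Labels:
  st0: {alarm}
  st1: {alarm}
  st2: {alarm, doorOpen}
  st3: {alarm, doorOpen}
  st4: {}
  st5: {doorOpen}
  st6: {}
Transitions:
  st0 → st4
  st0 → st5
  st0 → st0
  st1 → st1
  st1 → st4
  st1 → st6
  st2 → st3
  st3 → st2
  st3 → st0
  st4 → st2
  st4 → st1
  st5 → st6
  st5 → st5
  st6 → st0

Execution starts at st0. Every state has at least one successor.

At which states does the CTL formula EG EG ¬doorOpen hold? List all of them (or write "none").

States satisfying EG ¬doorOpen: {st0, st1, st4, st6}.
States satisfying EG EG ¬doorOpen: {st0, st1, st4, st6}.

{st0, st1, st4, st6}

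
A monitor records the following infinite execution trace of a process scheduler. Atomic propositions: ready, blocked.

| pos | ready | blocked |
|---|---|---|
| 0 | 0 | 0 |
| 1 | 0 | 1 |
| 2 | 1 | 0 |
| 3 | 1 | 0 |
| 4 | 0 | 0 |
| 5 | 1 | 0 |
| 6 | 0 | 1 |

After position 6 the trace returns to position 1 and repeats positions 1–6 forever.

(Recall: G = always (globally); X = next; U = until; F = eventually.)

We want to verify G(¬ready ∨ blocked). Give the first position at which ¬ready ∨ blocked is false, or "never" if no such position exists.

Check ¬ready ∨ blocked at each position in order: 0 ✓, 1 ✓.
At position 2 the labels are {ready}, so ¬ready ∨ blocked is false there. This is the first violation.

2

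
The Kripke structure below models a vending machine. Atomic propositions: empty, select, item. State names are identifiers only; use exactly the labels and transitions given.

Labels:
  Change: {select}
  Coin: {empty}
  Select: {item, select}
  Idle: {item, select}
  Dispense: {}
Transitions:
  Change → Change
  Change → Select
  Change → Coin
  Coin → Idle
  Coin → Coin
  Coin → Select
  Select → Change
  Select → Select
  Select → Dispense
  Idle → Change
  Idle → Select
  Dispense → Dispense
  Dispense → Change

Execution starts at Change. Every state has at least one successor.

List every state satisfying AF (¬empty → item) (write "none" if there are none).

{Coin, Select, Idle}

States satisfying ¬empty → item: {Coin, Select, Idle}.
States satisfying AF (¬empty → item): {Coin, Select, Idle}.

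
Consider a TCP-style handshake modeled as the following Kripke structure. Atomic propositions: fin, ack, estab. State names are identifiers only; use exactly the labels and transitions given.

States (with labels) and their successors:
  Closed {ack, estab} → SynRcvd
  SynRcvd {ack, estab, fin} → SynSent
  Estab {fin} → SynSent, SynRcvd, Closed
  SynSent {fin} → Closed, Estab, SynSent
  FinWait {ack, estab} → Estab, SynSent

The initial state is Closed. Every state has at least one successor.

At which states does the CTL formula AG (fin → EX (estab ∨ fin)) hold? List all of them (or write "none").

States satisfying fin → EX (estab ∨ fin): {Closed, SynRcvd, Estab, SynSent, FinWait}.
States satisfying AG (fin → EX (estab ∨ fin)): {Closed, SynRcvd, Estab, SynSent, FinWait}.

{Closed, SynRcvd, Estab, SynSent, FinWait}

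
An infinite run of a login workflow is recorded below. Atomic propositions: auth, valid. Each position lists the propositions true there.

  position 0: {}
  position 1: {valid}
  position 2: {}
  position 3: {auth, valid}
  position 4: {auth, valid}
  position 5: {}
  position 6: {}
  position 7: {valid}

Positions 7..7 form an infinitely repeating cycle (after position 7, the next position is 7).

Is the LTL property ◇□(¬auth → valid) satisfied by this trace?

□(¬auth → valid) holds at position 7, which is reachable from 0, so ◇□(¬auth → valid) holds.

Satisfied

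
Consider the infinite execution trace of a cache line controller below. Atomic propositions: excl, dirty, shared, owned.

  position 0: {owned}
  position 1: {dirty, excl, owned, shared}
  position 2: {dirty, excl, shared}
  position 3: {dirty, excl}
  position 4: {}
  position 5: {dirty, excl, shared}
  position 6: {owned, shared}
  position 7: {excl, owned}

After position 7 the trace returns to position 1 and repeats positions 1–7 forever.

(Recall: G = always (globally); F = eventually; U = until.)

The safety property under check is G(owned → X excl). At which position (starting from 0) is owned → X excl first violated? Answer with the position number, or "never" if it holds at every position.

owned → X excl holds at every position 0..7, and those are all the positions the trace ever visits, so the invariant G(owned → X excl) is never violated.

never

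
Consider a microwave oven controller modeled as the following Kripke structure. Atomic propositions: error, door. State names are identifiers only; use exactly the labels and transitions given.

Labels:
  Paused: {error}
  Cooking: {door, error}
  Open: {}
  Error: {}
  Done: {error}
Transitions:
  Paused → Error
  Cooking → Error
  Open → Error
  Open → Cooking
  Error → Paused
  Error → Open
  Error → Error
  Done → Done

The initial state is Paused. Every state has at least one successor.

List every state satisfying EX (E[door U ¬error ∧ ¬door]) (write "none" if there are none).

{Paused, Cooking, Open, Error}

States satisfying E[door U ¬error ∧ ¬door]: {Cooking, Open, Error}.
States satisfying EX (E[door U ¬error ∧ ¬door]): {Paused, Cooking, Open, Error}.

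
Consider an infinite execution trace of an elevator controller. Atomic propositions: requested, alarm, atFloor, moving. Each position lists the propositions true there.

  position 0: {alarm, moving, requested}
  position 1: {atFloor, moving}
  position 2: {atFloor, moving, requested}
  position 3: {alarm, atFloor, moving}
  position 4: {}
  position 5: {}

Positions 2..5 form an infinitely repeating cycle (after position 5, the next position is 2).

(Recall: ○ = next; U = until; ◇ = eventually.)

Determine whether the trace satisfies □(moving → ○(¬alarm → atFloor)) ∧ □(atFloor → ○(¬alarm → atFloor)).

Does not hold

moving → ○(¬alarm → atFloor) must hold at every position from 0 onward. It fails at position 3, so □(moving → ○(¬alarm → atFloor)) is false.
Positions where moving holds: 0, 1, 2, 3.
Check ○(¬alarm → atFloor) at each: 0→ok, 1→ok, 2→ok, 3→fails.
atFloor → ○(¬alarm → atFloor) must hold at every position from 0 onward. It fails at position 3, so □(atFloor → ○(¬alarm → atFloor)) is false.
Positions where atFloor holds: 1, 2, 3.
Check ○(¬alarm → atFloor) at each: 1→ok, 2→ok, 3→fails.
At position 0: □(moving → ○(¬alarm → atFloor)) is false; □(atFloor → ○(¬alarm → atFloor)) is false; so □(moving → ○(¬alarm → atFloor)) ∧ □(atFloor → ○(¬alarm → atFloor)) is false.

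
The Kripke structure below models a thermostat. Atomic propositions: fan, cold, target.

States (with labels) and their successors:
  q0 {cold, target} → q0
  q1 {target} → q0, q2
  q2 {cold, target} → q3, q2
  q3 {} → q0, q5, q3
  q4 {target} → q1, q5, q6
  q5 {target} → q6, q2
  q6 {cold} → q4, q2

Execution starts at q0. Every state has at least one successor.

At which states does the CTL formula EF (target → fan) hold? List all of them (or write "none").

States satisfying target → fan: {q3, q6}.
States satisfying EF (target → fan): {q1, q2, q3, q4, q5, q6}.

{q1, q2, q3, q4, q5, q6}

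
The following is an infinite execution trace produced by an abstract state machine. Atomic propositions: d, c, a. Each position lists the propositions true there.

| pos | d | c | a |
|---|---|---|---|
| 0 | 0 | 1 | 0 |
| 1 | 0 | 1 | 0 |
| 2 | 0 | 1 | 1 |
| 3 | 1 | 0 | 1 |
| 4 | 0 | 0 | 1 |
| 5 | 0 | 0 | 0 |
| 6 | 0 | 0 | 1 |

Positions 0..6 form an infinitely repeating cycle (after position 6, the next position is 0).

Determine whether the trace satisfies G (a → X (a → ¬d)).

No

a → X (a → ¬d) must hold at every position from 0 onward. It fails at position 2, so G (a → X (a → ¬d)) is false.
Positions where a holds: 2, 3, 4, 6.
Check X (a → ¬d) at each: 2→fails, 3→ok, 4→ok, 6→ok.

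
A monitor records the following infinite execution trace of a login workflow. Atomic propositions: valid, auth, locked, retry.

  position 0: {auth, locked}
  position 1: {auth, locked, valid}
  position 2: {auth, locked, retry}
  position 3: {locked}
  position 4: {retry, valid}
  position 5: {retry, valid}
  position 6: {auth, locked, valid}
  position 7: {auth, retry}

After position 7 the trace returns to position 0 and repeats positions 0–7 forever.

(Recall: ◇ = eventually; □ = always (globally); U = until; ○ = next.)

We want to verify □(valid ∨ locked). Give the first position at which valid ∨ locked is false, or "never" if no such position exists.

Check valid ∨ locked at each position in order: 0 ✓, 1 ✓, 2 ✓, 3 ✓, 4 ✓, 5 ✓, 6 ✓.
At position 7 the labels are {auth, retry}, so valid ∨ locked is false there. This is the first violation.

7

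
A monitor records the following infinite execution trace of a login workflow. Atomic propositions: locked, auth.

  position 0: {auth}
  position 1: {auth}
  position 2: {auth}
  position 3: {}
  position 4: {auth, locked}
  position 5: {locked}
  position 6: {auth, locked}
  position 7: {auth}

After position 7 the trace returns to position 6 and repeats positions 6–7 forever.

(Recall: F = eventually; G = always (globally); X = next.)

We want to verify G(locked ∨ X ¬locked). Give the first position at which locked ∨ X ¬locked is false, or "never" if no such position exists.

Check locked ∨ X ¬locked at each position in order: 0 ✓, 1 ✓, 2 ✓.
At position 3 the labels are {} and the next position 4 has {auth, locked}, so locked ∨ X ¬locked is false there. This is the first violation.

3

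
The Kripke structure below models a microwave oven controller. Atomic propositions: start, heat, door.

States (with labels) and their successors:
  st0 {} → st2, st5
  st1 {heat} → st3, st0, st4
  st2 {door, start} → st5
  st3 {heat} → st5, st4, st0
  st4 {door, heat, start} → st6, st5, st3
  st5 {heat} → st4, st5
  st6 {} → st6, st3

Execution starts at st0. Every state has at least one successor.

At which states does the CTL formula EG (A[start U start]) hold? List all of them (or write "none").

none

States satisfying A[start U start]: {st2, st4}.
States satisfying EG (A[start U start]): ∅.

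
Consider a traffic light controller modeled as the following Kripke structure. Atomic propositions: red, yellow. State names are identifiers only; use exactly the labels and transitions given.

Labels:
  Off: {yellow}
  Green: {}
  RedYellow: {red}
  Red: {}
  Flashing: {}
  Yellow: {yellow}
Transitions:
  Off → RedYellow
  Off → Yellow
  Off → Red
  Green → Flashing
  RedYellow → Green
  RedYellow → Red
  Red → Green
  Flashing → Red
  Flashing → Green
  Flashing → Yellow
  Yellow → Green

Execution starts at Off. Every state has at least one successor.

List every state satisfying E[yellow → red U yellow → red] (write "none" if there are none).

{Green, RedYellow, Red, Flashing}

States satisfying yellow → red: {Green, RedYellow, Red, Flashing}.
States satisfying E[yellow → red U yellow → red]: {Green, RedYellow, Red, Flashing}.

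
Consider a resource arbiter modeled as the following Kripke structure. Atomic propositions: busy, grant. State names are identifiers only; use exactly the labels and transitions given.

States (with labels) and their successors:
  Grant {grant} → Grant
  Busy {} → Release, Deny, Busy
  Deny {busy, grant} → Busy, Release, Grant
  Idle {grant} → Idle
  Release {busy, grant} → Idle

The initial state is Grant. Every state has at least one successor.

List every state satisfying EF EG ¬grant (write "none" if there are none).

{Busy, Deny}

States satisfying EG ¬grant: {Busy}.
States satisfying EF EG ¬grant: {Busy, Deny}.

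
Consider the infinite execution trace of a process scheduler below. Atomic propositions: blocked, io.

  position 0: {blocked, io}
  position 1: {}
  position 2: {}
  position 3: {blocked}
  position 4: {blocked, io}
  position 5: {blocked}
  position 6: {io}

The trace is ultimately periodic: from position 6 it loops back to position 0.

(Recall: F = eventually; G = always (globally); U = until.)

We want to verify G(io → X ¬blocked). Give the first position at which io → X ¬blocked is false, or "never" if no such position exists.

4

Check io → X ¬blocked at each position in order: 0 ✓, 1 ✓, 2 ✓, 3 ✓.
At position 4 the labels are {blocked, io} and the next position 5 has {blocked}, so io → X ¬blocked is false there. This is the first violation.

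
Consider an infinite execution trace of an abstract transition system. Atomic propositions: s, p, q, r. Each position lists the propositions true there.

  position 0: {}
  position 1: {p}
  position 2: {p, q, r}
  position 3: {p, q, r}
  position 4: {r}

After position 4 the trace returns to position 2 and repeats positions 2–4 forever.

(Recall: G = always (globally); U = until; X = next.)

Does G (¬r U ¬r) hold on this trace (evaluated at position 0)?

Does not hold

¬r U ¬r must hold at every position from 0 onward. It fails at position 2, so G (¬r U ¬r) is false.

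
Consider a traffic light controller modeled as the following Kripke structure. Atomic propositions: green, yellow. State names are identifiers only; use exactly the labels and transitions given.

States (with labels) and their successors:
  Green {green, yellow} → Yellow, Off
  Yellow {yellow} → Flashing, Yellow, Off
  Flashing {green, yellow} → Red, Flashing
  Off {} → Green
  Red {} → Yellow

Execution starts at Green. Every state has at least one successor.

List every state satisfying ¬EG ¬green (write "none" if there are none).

States satisfying ¬green: {Yellow, Off, Red}.
States satisfying EG ¬green: {Yellow, Red}.
States satisfying ¬EG ¬green: {Green, Flashing, Off}.

{Green, Flashing, Off}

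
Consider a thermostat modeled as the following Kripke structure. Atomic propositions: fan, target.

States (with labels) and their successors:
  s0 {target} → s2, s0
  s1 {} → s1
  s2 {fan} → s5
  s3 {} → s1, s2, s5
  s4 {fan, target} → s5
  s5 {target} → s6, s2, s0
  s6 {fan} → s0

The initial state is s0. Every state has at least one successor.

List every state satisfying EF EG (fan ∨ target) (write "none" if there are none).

States satisfying EG (fan ∨ target): {s0, s2, s4, s5, s6}.
States satisfying EF EG (fan ∨ target): {s0, s2, s3, s4, s5, s6}.

{s0, s2, s3, s4, s5, s6}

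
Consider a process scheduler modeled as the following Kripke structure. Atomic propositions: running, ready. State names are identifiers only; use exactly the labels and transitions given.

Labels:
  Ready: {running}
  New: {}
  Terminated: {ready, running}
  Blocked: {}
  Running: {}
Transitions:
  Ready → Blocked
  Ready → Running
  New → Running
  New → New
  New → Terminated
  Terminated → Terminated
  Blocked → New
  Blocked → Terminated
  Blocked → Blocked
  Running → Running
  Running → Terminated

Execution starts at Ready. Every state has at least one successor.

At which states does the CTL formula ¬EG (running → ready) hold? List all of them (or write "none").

{Ready}

States satisfying running → ready: {New, Terminated, Blocked, Running}.
States satisfying EG (running → ready): {New, Terminated, Blocked, Running}.
States satisfying ¬EG (running → ready): {Ready}.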